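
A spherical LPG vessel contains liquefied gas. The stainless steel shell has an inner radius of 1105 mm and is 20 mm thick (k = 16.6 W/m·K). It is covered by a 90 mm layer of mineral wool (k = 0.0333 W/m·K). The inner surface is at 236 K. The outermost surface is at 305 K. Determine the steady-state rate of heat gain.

For a spherical shell R = (1/r₁ − 1/r₂)/(4πk); film R = 1/(h·4πr²). In series:
R_stainless steel shell = (1/1.105 − 1/1.125)/(4π×16.6) = 7.713×10^-5 K/W
R_mineral wool = (1/1.125 − 1/1.215)/(4π×0.0333) = 0.1573 K/W
R_total = 0.1574 K/W
Q = ΔT/R_total = 69/0.1574

Q ≈ 438 W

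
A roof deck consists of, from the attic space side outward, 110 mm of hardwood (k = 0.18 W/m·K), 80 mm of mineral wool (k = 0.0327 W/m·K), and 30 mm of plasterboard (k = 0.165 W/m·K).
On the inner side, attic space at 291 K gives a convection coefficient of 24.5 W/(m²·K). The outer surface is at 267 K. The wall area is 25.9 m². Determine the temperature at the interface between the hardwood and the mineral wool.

Treating each layer as a thermal resistance in series:
R_inner film = 1/(h_i·A) = 1/(24.5×25.9) = 0.001576 K/W
R_hardwood = L/(kA) = 0.11/(0.18×25.9) = 0.0236 K/W
R_mineral wool = L/(kA) = 0.08/(0.0327×25.9) = 0.09446 K/W
R_plasterboard = L/(kA) = 0.03/(0.165×25.9) = 0.00702 K/W
R_total = 0.1266 K/W;  Q = ΔT/R_total = 24/0.1266 = 189.5 W
T_interface = T_inner − Q·ΣR(inner→interface) = 291 − 189×0.02517

T ≈ 286 K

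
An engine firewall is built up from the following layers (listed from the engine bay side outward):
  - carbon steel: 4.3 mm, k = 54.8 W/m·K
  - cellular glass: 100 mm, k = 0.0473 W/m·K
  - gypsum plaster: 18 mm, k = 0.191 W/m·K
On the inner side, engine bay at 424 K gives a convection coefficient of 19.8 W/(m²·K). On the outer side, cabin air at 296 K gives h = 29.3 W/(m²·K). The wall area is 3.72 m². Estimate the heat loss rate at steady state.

Thermal resistances in series:
R_inner film = 1/(h_i·A) = 1/(19.8×3.72) = 0.01358 K/W
R_carbon steel = L/(kA) = 0.0043/(54.8×3.72) = 2.109×10^-5 K/W
R_cellular glass = L/(kA) = 0.1/(0.0473×3.72) = 0.5683 K/W
R_gypsum plaster = L/(kA) = 0.018/(0.191×3.72) = 0.02533 K/W
R_outer film = 1/(h_o·A) = 1/(29.3×3.72) = 0.009175 K/W
R_total = 0.6164 K/W
Q = ΔT / R_total = 128 / 0.6164

Q ≈ 208 W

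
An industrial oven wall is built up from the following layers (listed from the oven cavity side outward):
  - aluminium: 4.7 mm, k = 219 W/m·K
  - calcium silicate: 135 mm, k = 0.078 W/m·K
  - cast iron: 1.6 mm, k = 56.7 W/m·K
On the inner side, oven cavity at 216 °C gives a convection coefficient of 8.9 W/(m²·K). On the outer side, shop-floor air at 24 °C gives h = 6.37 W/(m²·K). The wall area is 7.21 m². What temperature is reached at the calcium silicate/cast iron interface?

T ≈ 39.1 °C

Treating each layer as a thermal resistance in series:
R_inner film = 1/(h_i·A) = 1/(8.9×7.21) = 0.01558 K/W
R_aluminium = L/(kA) = 0.0047/(219×7.21) = 2.977×10^-6 K/W
R_calcium silicate = L/(kA) = 0.135/(0.078×7.21) = 0.2401 K/W
R_cast iron = L/(kA) = 0.0016/(56.7×7.21) = 3.914×10^-6 K/W
R_outer film = 1/(h_o·A) = 1/(6.37×7.21) = 0.02177 K/W
R_total = 0.2774 K/W;  Q = ΔT/R_total = 192/0.2774 = 692.1 W
T_interface = T_inner − Q·ΣR(inner→interface) = 216 − 692×0.2556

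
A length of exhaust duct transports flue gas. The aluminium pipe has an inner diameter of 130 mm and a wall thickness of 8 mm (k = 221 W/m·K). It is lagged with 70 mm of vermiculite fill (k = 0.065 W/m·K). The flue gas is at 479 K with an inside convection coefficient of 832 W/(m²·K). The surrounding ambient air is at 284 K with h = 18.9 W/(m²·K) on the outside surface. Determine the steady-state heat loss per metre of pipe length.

Treating each annulus and film as a series resistance:
R_inner film = 1/(h_i·2πr₁L) = 1/(832×2π×0.065×1) = 0.002943 K/W
R_aluminium pipe wall = ln(73/65)/(2π×221×1) = 8.359×10^-5 K/W
R_vermiculite fill = ln(143/73)/(2π×0.065×1) = 1.646 K/W
R_outer film = 1/(h_o·2πr_oL) = 1/(18.9×2π×0.143×1) = 0.05889 K/W
R_total = 1.708 K/W
Q = ΔT/R_total = 195/1.708

q′ ≈ 114 W/m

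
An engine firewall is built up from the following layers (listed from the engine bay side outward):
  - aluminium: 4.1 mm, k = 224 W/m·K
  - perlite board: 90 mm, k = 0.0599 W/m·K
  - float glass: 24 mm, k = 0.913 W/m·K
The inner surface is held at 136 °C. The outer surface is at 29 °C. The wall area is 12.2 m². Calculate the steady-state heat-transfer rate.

Thermal resistances in series:
R_aluminium = L/(kA) = 0.0041/(224×12.2) = 1.5×10^-6 K/W
R_perlite board = L/(kA) = 0.09/(0.0599×12.2) = 0.1232 K/W
R_float glass = L/(kA) = 0.024/(0.913×12.2) = 0.002155 K/W
R_total = 0.1253 K/W
Q = ΔT / R_total = 107 / 0.1253

Q ≈ 854 W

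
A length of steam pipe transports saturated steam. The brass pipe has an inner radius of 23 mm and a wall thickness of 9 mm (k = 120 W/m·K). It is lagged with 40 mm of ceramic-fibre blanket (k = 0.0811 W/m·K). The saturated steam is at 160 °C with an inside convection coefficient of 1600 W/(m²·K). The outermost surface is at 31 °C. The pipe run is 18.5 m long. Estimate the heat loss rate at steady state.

For a radial system each layer contributes R = ln(r_out/r_in)/(2πkL); films add R = 1/(hA).
R_inner film = 1/(h_i·2πr₁L) = 1/(1600×2π×0.023×18.5) = 2.338×10^-4 K/W
R_brass pipe wall = ln(32/23)/(2π×120×18.5) = 2.368×10^-5 K/W
R_ceramic-fibre blanket = ln(72/32)/(2π×0.0811×18.5) = 0.08602 K/W
R_total = 0.08628 K/W
Q = ΔT/R_total = 129/0.08628

Q ≈ 1500 W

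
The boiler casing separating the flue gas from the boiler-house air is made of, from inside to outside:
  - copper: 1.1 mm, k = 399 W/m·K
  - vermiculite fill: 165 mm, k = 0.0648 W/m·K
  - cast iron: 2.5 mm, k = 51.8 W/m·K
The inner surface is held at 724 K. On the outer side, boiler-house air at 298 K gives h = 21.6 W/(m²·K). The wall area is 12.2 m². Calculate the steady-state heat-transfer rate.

Q ≈ 2000 W

Model the wall as resistances in series:
R_copper = L/(kA) = 0.0011/(399×12.2) = 2.26×10^-7 K/W
R_vermiculite fill = L/(kA) = 0.165/(0.0648×12.2) = 0.2087 K/W
R_cast iron = L/(kA) = 0.0025/(51.8×12.2) = 3.956×10^-6 K/W
R_outer film = 1/(h_o·A) = 1/(21.6×12.2) = 0.003795 K/W
R_total = 0.2125 K/W
Q = ΔT / R_total = 426 / 0.2125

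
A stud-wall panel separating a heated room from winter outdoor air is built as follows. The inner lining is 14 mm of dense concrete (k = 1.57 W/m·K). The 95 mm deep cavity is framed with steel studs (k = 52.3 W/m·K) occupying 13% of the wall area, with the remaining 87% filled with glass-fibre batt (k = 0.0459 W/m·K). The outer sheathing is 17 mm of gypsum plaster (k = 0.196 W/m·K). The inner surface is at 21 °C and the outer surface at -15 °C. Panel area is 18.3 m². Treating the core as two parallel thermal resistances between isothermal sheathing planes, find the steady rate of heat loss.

Q ≈ 6010 W

Sheathing layers in series; stud and cavity paths in parallel between them.
R_inner = 0.014/(1.57×18.3) = 4.873×10^-4 K/W
R_stud  = 0.095/(52.3×0.13×18.3) = 7.635×10^-4 K/W
R_cav   = 0.095/(0.0459×0.87×18.3) = 0.13 K/W
1/R_core = 1/R_stud + 1/R_cav → R_core = 7.591×10^-4 K/W
R_outer = 0.017/(0.196×18.3) = 0.00474 K/W
R_total = 0.005986 K/W
Q = ΔT/R_total = 36/0.005986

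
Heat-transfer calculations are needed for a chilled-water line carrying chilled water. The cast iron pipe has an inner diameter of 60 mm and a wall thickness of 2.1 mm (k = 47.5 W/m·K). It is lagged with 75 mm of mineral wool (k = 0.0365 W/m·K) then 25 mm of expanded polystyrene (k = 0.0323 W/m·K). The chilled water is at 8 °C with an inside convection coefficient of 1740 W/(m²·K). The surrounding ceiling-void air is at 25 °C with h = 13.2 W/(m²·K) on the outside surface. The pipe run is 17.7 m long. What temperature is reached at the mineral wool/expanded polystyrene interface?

Radial resistances (cylindrical: R_cond = ln(r_o/r_i)/(2πkL), R_conv = 1/(h·2πrL)):
R_inner film = 1/(h_i·2πr₁L) = 1/(1740×2π×0.03×17.7) = 1.723×10^-4 K/W
R_cast iron pipe wall = ln(32.1/30)/(2π×47.5×17.7) = 1.281×10^-5 K/W
R_mineral wool = ln(107.1/32.1)/(2π×0.0365×17.7) = 0.2968 K/W
R_expanded polystyrene = ln(132.1/107.1)/(2π×0.0323×17.7) = 0.0584 K/W
R_outer film = 1/(h_o·2πr_oL) = 1/(13.2×2π×0.1321×17.7) = 0.005157 K/W
R_total = 0.3606 K/W
Q = ΔT/R_total = 17/0.3606
Q = 47.1 W
T_interface = T_inner + Q·ΣR(inner→interface) = 8 + 47.1×0.297

T ≈ 22 °C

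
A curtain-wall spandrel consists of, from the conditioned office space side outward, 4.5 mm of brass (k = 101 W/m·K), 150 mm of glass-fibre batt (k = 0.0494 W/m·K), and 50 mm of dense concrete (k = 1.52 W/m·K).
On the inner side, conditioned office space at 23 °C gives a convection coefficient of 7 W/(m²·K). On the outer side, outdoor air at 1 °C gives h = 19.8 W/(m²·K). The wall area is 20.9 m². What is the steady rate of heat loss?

Q ≈ 141 W

Model the wall as resistances in series:
R_inner film = 1/(h_i·A) = 1/(7×20.9) = 0.006835 K/W
R_brass = L/(kA) = 0.0045/(101×20.9) = 2.132×10^-6 K/W
R_glass-fibre batt = L/(kA) = 0.15/(0.0494×20.9) = 0.1453 K/W
R_dense concrete = L/(kA) = 0.05/(1.52×20.9) = 0.001574 K/W
R_outer film = 1/(h_o·A) = 1/(19.8×20.9) = 0.002417 K/W
R_total = 0.1561 K/W
Q = ΔT / R_total = 22 / 0.1561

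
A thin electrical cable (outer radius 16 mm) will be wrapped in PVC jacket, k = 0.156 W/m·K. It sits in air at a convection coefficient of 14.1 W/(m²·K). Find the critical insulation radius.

r_cr ≈ 11.1 mm

For a cylinder r_cr = k/h = 0.156/14.1
r_cr = 11.1 mm; since the bare radius (16 mm) is above r_cr, any added insulation will reduce heat loss.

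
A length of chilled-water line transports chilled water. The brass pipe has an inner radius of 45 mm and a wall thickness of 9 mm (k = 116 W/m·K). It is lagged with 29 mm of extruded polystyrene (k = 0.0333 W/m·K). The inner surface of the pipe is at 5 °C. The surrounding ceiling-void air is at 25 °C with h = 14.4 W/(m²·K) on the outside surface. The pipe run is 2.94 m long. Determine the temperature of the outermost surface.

T ≈ 23.8 °C

Cylindrical conduction, so R = ln(r₂/r₁)/(2πkL) per layer, in series:
R_brass pipe wall = ln(54/45)/(2π×116×2.94) = 8.508×10^-5 K/W
R_extruded polystyrene = ln(83/54)/(2π×0.0333×2.94) = 0.6988 K/W
R_outer film = 1/(h_o·2πr_oL) = 1/(14.4×2π×0.083×2.94) = 0.04529 K/W
R_total = 0.7442 K/W
Q = ΔT/R_total = 20/0.7442
Q = 26.9 W
T_interface = T_inner + Q·ΣR(inner→interface) = 5 + 26.9×0.6989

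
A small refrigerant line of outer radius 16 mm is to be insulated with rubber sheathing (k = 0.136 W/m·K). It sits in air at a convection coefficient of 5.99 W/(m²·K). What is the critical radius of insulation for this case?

r_cr ≈ 22.7 mm

For a cylinder r_cr = k/h = 0.136/5.99
r_cr = 22.7 mm; since the bare radius (16 mm) is below r_cr, adding a thin layer of insulation will *increase* heat loss.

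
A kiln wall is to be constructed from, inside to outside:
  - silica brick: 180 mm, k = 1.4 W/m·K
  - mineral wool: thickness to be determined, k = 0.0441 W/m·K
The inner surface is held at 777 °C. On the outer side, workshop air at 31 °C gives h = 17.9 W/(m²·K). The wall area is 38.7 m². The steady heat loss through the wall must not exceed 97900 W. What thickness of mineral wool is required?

L ≈ 4.87 mm

Series thermal resistances:
R_silica brick = L/(kA) = 0.18/(1.4×38.7) = 0.003322 K/W
R_outer film = 1/(h_o·A) = 1/(17.9×38.7) = 0.001444 K/W
Sum of the known resistances R_other = 0.004766 K/W
Required total resistance R_tot = ΔT/Q_allow = 746/97900 = 0.00762 K/W
R_mineral wool = R_tot − R_other = 0.002854 K/W
L = R·k·A = 0.002854×0.0441×38.7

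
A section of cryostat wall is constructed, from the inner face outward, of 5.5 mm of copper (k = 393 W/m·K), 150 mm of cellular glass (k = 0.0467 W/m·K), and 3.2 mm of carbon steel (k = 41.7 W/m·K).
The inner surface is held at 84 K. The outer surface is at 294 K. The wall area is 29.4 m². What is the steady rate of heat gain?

Q ≈ 1920 W

Model the wall as resistances in series:
R_copper = L/(kA) = 0.0055/(393×29.4) = 4.76×10^-7 K/W
R_cellular glass = L/(kA) = 0.15/(0.0467×29.4) = 0.1093 K/W
R_carbon steel = L/(kA) = 0.0032/(41.7×29.4) = 2.61×10^-6 K/W
R_total = 0.1093 K/W
Q = ΔT / R_total = 210 / 0.1093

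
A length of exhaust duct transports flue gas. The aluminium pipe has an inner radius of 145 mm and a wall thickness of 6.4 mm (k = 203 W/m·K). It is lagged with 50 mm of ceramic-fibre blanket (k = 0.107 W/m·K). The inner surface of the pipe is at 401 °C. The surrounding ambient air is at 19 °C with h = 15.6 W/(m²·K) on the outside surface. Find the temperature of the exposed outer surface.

T ≈ 59.7 °C

Treating each annulus and film as a series resistance:
R_aluminium pipe wall = ln(151.4/145)/(2π×203×1) = 3.386×10^-5 K/W
R_ceramic-fibre blanket = ln(201.4/151.4)/(2π×0.107×1) = 0.4245 K/W
R_outer film = 1/(h_o·2πr_oL) = 1/(15.6×2π×0.2014×1) = 0.05066 K/W
R_total = 0.4752 K/W
Q = ΔT/R_total = 382/0.4752
Q = 804 W/m
T_interface = T_inner − Q·ΣR(inner→interface) = 401 − 804×0.4245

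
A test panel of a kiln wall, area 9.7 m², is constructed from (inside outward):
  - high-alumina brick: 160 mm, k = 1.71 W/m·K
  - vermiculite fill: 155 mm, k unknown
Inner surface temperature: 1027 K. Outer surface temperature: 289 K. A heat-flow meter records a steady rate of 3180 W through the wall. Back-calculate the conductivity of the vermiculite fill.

k ≈ 0.0718 W/(m·K)

Using the resistance-network approach (series):
R_high-alumina brick = L/(kA) = 0.16/(1.71×9.7) = 0.009646 K/W
Sum of known resistances R_other = 0.009646 K/W
Total R = ΔT/Q = 738/3180 = 0.2321 K/W
R_vermiculite fill = R_total − R_other = 0.2224 K/W
k = L/(R·A) = 0.155/(0.2224×9.7)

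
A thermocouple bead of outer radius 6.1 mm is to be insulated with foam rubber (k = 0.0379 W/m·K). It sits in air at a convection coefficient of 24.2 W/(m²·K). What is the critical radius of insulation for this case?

For a sphere r_cr = 2k/h = 2×0.0379/24.2
r_cr = 3.13 mm; since the bare radius (6.1 mm) is above r_cr, any added insulation will reduce heat loss.

r_cr ≈ 3.13 mm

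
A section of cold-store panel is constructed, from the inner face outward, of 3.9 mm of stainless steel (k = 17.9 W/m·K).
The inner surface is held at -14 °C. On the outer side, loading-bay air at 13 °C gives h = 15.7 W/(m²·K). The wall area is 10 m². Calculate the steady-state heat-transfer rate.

Q ≈ 4220 W

Model the wall as resistances in series:
R_stainless steel = L/(kA) = 0.0039/(17.9×10) = 2.179×10^-5 K/W
R_outer film = 1/(h_o·A) = 1/(15.7×10) = 0.006369 K/W
R_total = 0.006391 K/W
Q = ΔT / R_total = 27 / 0.006391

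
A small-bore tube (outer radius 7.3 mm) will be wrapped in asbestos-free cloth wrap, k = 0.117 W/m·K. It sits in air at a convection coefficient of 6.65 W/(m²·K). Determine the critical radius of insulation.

For a cylinder r_cr = k/h = 0.117/6.65
r_cr = 17.6 mm; since the bare radius (7.3 mm) is below r_cr, adding a thin layer of insulation will *increase* heat loss.

r_cr ≈ 17.6 mm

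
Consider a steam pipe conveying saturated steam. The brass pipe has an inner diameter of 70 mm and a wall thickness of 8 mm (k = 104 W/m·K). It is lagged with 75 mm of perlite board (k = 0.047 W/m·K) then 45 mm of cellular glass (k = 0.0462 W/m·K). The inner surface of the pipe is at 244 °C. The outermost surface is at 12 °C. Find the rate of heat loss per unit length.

Radial resistances (cylindrical: R_cond = ln(r_o/r_i)/(2πkL), R_conv = 1/(h·2πrL)):
R_brass pipe wall = ln(43/35)/(2π×104×1) = 3.15×10^-4 K/W
R_perlite board = ln(118/43)/(2π×0.047×1) = 3.418 K/W
R_cellular glass = ln(163/118)/(2π×0.0462×1) = 1.113 K/W
R_total = 4.532 K/W
Q = ΔT/R_total = 232/4.532

q′ ≈ 51.2 W/m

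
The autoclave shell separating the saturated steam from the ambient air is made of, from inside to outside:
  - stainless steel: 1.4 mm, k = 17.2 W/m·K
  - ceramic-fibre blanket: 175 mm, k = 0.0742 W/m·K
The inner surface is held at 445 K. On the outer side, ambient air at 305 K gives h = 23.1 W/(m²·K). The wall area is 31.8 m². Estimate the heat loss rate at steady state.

Treating each layer as a thermal resistance in series:
R_stainless steel = L/(kA) = 0.0014/(17.2×31.8) = 2.56×10^-6 K/W
R_ceramic-fibre blanket = L/(kA) = 0.175/(0.0742×31.8) = 0.07417 K/W
R_outer film = 1/(h_o·A) = 1/(23.1×31.8) = 0.001361 K/W
R_total = 0.07553 K/W
Q = ΔT / R_total = 140 / 0.07553

Q ≈ 1850 W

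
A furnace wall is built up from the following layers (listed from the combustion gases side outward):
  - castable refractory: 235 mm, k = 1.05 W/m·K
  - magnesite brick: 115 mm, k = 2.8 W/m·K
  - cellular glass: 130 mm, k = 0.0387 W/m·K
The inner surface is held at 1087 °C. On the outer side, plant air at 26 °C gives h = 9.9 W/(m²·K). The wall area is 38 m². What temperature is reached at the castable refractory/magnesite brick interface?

T ≈ 1020 °C

Using the resistance-network approach (series):
R_castable refractory = L/(kA) = 0.235/(1.05×38) = 0.00589 K/W
R_magnesite brick = L/(kA) = 0.115/(2.8×38) = 0.001081 K/W
R_cellular glass = L/(kA) = 0.13/(0.0387×38) = 0.0884 K/W
R_outer film = 1/(h_o·A) = 1/(9.9×38) = 0.002658 K/W
R_total = 0.09803 K/W;  Q = ΔT/R_total = 1061/0.09803 = 10820 W
T_interface = T_inner − Q·ΣR(inner→interface) = 1087 − 10800×0.00589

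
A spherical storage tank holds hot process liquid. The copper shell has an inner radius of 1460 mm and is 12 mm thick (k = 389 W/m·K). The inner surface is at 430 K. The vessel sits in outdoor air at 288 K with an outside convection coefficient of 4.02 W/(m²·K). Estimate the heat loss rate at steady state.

Q ≈ 15500 W

Each spherical layer contributes R = (1/r_i − 1/r_o)/(4πk):
R_copper shell = (1/1.46 − 1/1.472)/(4π×389) = 1.142×10^-6 K/W
R_outer film = 1/(h·4πr_o²) = 1/(4.02×4π×1.472²) = 0.009136 K/W
R_total = 0.009137 K/W
Q = ΔT/R_total = 142/0.009137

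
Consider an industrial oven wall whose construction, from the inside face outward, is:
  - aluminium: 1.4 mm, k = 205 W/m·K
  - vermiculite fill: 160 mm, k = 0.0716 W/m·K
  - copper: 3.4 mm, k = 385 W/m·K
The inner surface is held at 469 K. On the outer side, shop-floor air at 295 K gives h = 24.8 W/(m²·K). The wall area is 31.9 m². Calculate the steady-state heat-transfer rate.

Model the wall as resistances in series:
R_aluminium = L/(kA) = 0.0014/(205×31.9) = 2.141×10^-7 K/W
R_vermiculite fill = L/(kA) = 0.16/(0.0716×31.9) = 0.07005 K/W
R_copper = L/(kA) = 0.0034/(385×31.9) = 2.768×10^-7 K/W
R_outer film = 1/(h_o·A) = 1/(24.8×31.9) = 0.001264 K/W
R_total = 0.07132 K/W
Q = ΔT / R_total = 174 / 0.07132

Q ≈ 2440 W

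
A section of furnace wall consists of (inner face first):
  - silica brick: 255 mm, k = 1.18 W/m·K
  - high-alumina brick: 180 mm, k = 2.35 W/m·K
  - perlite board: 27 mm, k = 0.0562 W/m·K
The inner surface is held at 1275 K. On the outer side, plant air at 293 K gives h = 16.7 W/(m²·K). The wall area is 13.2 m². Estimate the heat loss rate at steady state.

Thermal resistances in series:
R_silica brick = L/(kA) = 0.255/(1.18×13.2) = 0.01637 K/W
R_high-alumina brick = L/(kA) = 0.18/(2.35×13.2) = 0.005803 K/W
R_perlite board = L/(kA) = 0.027/(0.0562×13.2) = 0.0364 K/W
R_outer film = 1/(h_o·A) = 1/(16.7×13.2) = 0.004536 K/W
R_total = 0.06311 K/W
Q = ΔT / R_total = 982 / 0.06311

Q ≈ 15600 W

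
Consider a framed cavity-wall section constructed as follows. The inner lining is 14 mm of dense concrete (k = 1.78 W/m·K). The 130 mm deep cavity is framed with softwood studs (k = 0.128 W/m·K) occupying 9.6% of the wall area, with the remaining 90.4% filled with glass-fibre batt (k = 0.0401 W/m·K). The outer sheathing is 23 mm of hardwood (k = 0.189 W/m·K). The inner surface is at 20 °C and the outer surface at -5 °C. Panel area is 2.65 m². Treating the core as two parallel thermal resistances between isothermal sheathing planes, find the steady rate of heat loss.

Q ≈ 23.6 W

Sheathing layers in series; stud and cavity paths in parallel between them.
R_inner = 0.014/(1.78×2.65) = 0.002968 K/W
R_stud  = 0.13/(0.128×0.096×2.65) = 3.992 K/W
R_cav   = 0.13/(0.0401×0.904×2.65) = 1.353 K/W
1/R_core = 1/R_stud + 1/R_cav → R_core = 1.011 K/W
R_outer = 0.023/(0.189×2.65) = 0.04592 K/W
R_total = 1.06 K/W
Q = ΔT/R_total = 25/1.06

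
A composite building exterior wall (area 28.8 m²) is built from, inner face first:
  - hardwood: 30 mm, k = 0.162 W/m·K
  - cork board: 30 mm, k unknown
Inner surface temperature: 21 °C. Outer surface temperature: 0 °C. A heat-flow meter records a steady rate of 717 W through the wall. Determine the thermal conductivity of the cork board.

Using the resistance-network approach (series):
R_hardwood = L/(kA) = 0.03/(0.162×28.8) = 0.00643 K/W
Sum of known resistances R_other = 0.00643 K/W
Total R = ΔT/Q = 21/717 = 0.02929 K/W
R_cork board = R_total − R_other = 0.02286 K/W
k = L/(R·A) = 0.03/(0.02286×28.8)

k ≈ 0.0456 W/(m·K)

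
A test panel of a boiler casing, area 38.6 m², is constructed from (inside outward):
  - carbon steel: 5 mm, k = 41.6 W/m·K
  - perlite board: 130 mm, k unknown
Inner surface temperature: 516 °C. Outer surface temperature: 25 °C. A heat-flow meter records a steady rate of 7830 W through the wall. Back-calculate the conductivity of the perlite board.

Thermal resistances in series:
R_carbon steel = L/(kA) = 0.005/(41.6×38.6) = 3.114×10^-6 K/W
Sum of known resistances R_other = 3.114×10^-6 K/W
Total R = ΔT/Q = 491/7830 = 0.06271 K/W
R_perlite board = R_total − R_other = 0.0627 K/W
k = L/(R·A) = 0.13/(0.0627×38.6)

k ≈ 0.0537 W/(m·K)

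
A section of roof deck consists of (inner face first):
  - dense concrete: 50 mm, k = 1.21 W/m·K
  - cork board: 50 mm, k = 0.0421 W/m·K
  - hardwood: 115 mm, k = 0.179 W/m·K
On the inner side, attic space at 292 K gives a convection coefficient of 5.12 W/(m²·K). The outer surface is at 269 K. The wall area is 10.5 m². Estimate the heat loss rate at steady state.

Thermal resistances in series:
R_inner film = 1/(h_i·A) = 1/(5.12×10.5) = 0.0186 K/W
R_dense concrete = L/(kA) = 0.05/(1.21×10.5) = 0.003935 K/W
R_cork board = L/(kA) = 0.05/(0.0421×10.5) = 0.1131 K/W
R_hardwood = L/(kA) = 0.115/(0.179×10.5) = 0.06119 K/W
R_total = 0.1968 K/W
Q = ΔT / R_total = 23 / 0.1968

Q ≈ 117 W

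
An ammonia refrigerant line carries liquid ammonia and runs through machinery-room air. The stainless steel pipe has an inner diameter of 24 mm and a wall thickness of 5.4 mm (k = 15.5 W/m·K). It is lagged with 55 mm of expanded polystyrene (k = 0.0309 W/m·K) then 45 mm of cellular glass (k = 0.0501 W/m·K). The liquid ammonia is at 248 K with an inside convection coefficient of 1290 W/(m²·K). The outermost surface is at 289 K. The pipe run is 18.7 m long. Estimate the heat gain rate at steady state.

Q ≈ 86.2 W

Cylindrical conduction, so R = ln(r₂/r₁)/(2πkL) per layer, in series:
R_inner film = 1/(h_i·2πr₁L) = 1/(1290×2π×0.012×18.7) = 5.498×10^-4 K/W
R_stainless steel pipe wall = ln(17.4/12)/(2π×15.5×18.7) = 2.04×10^-4 K/W
R_expanded polystyrene = ln(72.4/17.4)/(2π×0.0309×18.7) = 0.3927 K/W
R_cellular glass = ln(117.4/72.4)/(2π×0.0501×18.7) = 0.08212 K/W
R_total = 0.4756 K/W
Q = ΔT/R_total = 41/0.4756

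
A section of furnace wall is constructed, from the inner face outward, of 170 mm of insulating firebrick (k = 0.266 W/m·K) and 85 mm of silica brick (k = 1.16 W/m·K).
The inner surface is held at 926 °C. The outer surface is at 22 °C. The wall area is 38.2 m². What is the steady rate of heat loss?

Model the wall as resistances in series:
R_insulating firebrick = L/(kA) = 0.17/(0.266×38.2) = 0.01673 K/W
R_silica brick = L/(kA) = 0.085/(1.16×38.2) = 0.001918 K/W
R_total = 0.01865 K/W
Q = ΔT / R_total = 904 / 0.01865

Q ≈ 48500 W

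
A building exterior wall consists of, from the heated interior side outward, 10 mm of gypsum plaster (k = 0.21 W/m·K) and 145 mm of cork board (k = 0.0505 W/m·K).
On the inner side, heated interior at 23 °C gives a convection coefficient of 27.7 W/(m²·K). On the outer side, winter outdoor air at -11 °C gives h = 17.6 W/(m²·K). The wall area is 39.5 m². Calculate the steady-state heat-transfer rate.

Using the resistance-network approach (series):
R_inner film = 1/(h_i·A) = 1/(27.7×39.5) = 9.14×10^-4 K/W
R_gypsum plaster = L/(kA) = 0.01/(0.21×39.5) = 0.001206 K/W
R_cork board = L/(kA) = 0.145/(0.0505×39.5) = 0.07269 K/W
R_outer film = 1/(h_o·A) = 1/(17.6×39.5) = 0.001438 K/W
R_total = 0.07625 K/W
Q = ΔT / R_total = 34 / 0.07625

Q ≈ 446 W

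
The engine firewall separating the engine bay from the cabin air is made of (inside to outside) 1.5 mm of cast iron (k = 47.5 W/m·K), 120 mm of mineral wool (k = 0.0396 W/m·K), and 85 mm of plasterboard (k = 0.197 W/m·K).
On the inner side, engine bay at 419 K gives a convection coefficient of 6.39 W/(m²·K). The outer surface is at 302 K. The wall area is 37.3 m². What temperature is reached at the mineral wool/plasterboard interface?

T ≈ 316 K

Treating each layer as a thermal resistance in series:
R_inner film = 1/(h_i·A) = 1/(6.39×37.3) = 0.004196 K/W
R_cast iron = L/(kA) = 0.0015/(47.5×37.3) = 8.466×10^-7 K/W
R_mineral wool = L/(kA) = 0.12/(0.0396×37.3) = 0.08124 K/W
R_plasterboard = L/(kA) = 0.085/(0.197×37.3) = 0.01157 K/W
R_total = 0.09701 K/W;  Q = ΔT/R_total = 117/0.09701 = 1206 W
T_interface = T_inner − Q·ΣR(inner→interface) = 419 − 1210×0.08544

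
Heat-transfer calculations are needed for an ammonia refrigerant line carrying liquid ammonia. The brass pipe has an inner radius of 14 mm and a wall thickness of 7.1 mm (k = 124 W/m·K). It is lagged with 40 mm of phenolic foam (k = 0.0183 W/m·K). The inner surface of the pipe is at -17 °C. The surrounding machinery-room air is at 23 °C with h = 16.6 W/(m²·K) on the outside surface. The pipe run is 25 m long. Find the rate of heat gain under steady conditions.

For a radial system each layer contributes R = ln(r_out/r_in)/(2πkL); films add R = 1/(hA).
R_brass pipe wall = ln(21.1/14)/(2π×124×25) = 2.106×10^-5 K/W
R_phenolic foam = ln(61.1/21.1)/(2π×0.0183×25) = 0.3699 K/W
R_outer film = 1/(h_o·2πr_oL) = 1/(16.6×2π×0.0611×25) = 0.006277 K/W
R_total = 0.3762 K/W
Q = ΔT/R_total = 40/0.3762

Q ≈ 106 W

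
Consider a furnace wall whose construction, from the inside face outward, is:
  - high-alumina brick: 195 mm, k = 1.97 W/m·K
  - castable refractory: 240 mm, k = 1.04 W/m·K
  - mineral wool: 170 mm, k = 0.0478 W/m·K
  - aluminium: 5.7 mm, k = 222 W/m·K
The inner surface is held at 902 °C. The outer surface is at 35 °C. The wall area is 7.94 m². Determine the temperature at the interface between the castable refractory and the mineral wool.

Series thermal resistances:
R_high-alumina brick = L/(kA) = 0.195/(1.97×7.94) = 0.01247 K/W
R_castable refractory = L/(kA) = 0.24/(1.04×7.94) = 0.02906 K/W
R_mineral wool = L/(kA) = 0.17/(0.0478×7.94) = 0.4479 K/W
R_aluminium = L/(kA) = 0.0057/(222×7.94) = 3.234×10^-6 K/W
R_total = 0.4895 K/W;  Q = ΔT/R_total = 867/0.4895 = 1771 W
T_interface = T_inner − Q·ΣR(inner→interface) = 902 − 1770×0.04153

T ≈ 828 °C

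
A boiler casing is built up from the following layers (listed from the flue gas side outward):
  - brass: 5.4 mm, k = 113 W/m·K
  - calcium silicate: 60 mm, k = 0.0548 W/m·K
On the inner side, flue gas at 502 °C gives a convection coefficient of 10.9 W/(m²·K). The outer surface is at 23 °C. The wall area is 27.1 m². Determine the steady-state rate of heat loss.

Thermal resistances in series:
R_inner film = 1/(h_i·A) = 1/(10.9×27.1) = 0.003385 K/W
R_brass = L/(kA) = 0.0054/(113×27.1) = 1.763×10^-6 K/W
R_calcium silicate = L/(kA) = 0.06/(0.0548×27.1) = 0.0404 K/W
R_total = 0.04379 K/W
Q = ΔT / R_total = 479 / 0.04379

Q ≈ 10900 W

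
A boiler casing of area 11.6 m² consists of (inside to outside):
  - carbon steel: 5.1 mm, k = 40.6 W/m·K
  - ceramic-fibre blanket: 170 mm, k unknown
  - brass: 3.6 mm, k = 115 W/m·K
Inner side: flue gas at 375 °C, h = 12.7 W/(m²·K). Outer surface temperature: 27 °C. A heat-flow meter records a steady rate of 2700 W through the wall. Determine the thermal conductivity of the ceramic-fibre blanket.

k ≈ 0.12 W/(m·K)

Treating each layer as a thermal resistance in series:
R_inner film = 1/(h_i·A) = 1/(12.7×11.6) = 0.006788 K/W
R_carbon steel = L/(kA) = 0.0051/(40.6×11.6) = 1.083×10^-5 K/W
R_brass = L/(kA) = 0.0036/(115×11.6) = 2.699×10^-6 K/W
Sum of known resistances R_other = 0.006801 K/W
Total R = ΔT/Q = 348/2700 = 0.1289 K/W
R_ceramic-fibre blanket = R_total − R_other = 0.1221 K/W
k = L/(R·A) = 0.17/(0.1221×11.6)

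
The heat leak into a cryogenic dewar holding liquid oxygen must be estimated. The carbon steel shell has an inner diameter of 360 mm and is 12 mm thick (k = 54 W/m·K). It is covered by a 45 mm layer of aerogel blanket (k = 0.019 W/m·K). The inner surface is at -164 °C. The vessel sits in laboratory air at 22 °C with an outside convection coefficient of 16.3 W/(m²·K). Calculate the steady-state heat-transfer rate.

Radial (spherical) resistances in series:
R_carbon steel shell = (1/0.18 − 1/0.192)/(4π×54) = 5.117×10^-4 K/W
R_aerogel blanket = (1/0.192 − 1/0.237)/(4π×0.019) = 4.142 K/W
R_outer film = 1/(h·4πr_o²) = 1/(16.3×4π×0.237²) = 0.08692 K/W
R_total = 4.229 K/W
Q = ΔT/R_total = 186/4.229

Q ≈ 44 W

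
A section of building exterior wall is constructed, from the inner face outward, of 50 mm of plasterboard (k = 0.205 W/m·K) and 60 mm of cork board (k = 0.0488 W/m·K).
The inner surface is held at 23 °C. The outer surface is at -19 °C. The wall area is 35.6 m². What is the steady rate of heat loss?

Q ≈ 1010 W

Series thermal resistances:
R_plasterboard = L/(kA) = 0.05/(0.205×35.6) = 0.006851 K/W
R_cork board = L/(kA) = 0.06/(0.0488×35.6) = 0.03454 K/W
R_total = 0.04139 K/W
Q = ΔT / R_total = 42 / 0.04139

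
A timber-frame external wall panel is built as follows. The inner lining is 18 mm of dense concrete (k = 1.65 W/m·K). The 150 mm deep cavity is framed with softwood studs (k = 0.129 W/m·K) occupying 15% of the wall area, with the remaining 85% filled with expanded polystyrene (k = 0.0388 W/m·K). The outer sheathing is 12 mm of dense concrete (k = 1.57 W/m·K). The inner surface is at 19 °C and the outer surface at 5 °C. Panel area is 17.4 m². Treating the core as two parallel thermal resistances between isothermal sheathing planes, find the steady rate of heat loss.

Q ≈ 84.4 W

Sheathing layers in series; stud and cavity paths in parallel between them.
R_inner = 0.018/(1.65×17.4) = 6.27×10^-4 K/W
R_stud  = 0.15/(0.129×0.15×17.4) = 0.4455 K/W
R_cav   = 0.15/(0.0388×0.85×17.4) = 0.2614 K/W
1/R_core = 1/R_stud + 1/R_cav → R_core = 0.1647 K/W
R_outer = 0.012/(1.57×17.4) = 4.393×10^-4 K/W
R_total = 0.1658 K/W
Q = ΔT/R_total = 14/0.1658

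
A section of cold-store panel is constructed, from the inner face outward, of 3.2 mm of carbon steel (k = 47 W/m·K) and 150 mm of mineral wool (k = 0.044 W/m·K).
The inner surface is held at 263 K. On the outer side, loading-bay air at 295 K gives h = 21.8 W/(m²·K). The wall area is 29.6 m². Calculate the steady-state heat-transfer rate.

Treating each layer as a thermal resistance in series:
R_carbon steel = L/(kA) = 0.0032/(47×29.6) = 2.3×10^-6 K/W
R_mineral wool = L/(kA) = 0.15/(0.044×29.6) = 0.1152 K/W
R_outer film = 1/(h_o·A) = 1/(21.8×29.6) = 0.00155 K/W
R_total = 0.1167 K/W
Q = ΔT / R_total = 32 / 0.1167

Q ≈ 274 W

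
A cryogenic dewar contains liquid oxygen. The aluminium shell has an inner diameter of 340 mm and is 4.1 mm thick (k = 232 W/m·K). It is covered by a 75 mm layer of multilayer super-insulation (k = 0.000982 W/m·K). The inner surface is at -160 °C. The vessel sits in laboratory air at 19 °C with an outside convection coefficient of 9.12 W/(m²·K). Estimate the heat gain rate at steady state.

Q ≈ 1.28 W

Each spherical layer contributes R = (1/r_i − 1/r_o)/(4πk):
R_aluminium shell = (1/0.17 − 1/0.1741)/(4π×232) = 4.752×10^-5 K/W
R_multilayer super-insulation = (1/0.1741 − 1/0.2491)/(4π×0.000982) = 140.1 K/W
R_outer film = 1/(h·4πr_o²) = 1/(9.12×4π×0.2491²) = 0.1406 K/W
R_total = 140.3 K/W
Q = ΔT/R_total = 179/140.3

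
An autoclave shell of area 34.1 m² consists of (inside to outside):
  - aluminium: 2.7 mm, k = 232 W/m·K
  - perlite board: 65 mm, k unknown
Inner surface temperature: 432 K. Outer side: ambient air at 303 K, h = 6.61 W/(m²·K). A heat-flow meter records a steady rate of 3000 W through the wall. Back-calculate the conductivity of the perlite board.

k ≈ 0.0494 W/(m·K)

Thermal resistances in series:
R_aluminium = L/(kA) = 0.0027/(232×34.1) = 3.413×10^-7 K/W
R_outer film = 1/(h_o·A) = 1/(6.61×34.1) = 0.004437 K/W
Sum of known resistances R_other = 0.004437 K/W
Total R = ΔT/Q = 129/3000 = 0.043 K/W
R_perlite board = R_total − R_other = 0.03856 K/W
k = L/(R·A) = 0.065/(0.03856×34.1)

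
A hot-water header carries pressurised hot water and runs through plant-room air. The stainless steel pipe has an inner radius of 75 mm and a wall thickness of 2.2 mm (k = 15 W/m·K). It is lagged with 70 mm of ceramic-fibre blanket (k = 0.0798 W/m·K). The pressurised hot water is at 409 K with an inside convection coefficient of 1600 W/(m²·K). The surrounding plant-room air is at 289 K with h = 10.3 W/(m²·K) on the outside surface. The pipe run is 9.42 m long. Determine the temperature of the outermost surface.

T ≈ 298 K

Per-layer cylindrical resistances, series-summed:
R_inner film = 1/(h_i·2πr₁L) = 1/(1600×2π×0.075×9.42) = 1.408×10^-4 K/W
R_stainless steel pipe wall = ln(77.2/75)/(2π×15×9.42) = 3.256×10^-5 K/W
R_ceramic-fibre blanket = ln(147.2/77.2)/(2π×0.0798×9.42) = 0.1366 K/W
R_outer film = 1/(h_o·2πr_oL) = 1/(10.3×2π×0.1472×9.42) = 0.01114 K/W
R_total = 0.148 K/W
Q = ΔT/R_total = 120/0.148
Q = 811 W
T_interface = T_inner − Q·ΣR(inner→interface) = 409 − 811×0.1368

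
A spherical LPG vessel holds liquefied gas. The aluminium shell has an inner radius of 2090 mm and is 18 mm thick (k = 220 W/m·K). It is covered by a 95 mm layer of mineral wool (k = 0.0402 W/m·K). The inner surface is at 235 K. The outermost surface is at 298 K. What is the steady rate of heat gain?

Q ≈ 1560 W

Each spherical layer contributes R = (1/r_i − 1/r_o)/(4πk):
R_aluminium shell = (1/2.09 − 1/2.108)/(4π×220) = 1.478×10^-6 K/W
R_mineral wool = (1/2.108 − 1/2.203)/(4π×0.0402) = 0.0405 K/W
R_total = 0.0405 K/W
Q = ΔT/R_total = 63/0.0405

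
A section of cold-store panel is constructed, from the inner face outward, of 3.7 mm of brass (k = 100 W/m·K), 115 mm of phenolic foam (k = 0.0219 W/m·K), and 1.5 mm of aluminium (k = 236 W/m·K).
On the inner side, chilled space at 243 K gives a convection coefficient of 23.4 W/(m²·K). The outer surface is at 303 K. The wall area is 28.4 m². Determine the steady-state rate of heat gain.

Model the wall as resistances in series:
R_inner film = 1/(h_i·A) = 1/(23.4×28.4) = 0.001505 K/W
R_brass = L/(kA) = 0.0037/(100×28.4) = 1.303×10^-6 K/W
R_phenolic foam = L/(kA) = 0.115/(0.0219×28.4) = 0.1849 K/W
R_aluminium = L/(kA) = 0.0015/(236×28.4) = 2.238×10^-7 K/W
R_total = 0.1864 K/W
Q = ΔT / R_total = 60 / 0.1864

Q ≈ 322 W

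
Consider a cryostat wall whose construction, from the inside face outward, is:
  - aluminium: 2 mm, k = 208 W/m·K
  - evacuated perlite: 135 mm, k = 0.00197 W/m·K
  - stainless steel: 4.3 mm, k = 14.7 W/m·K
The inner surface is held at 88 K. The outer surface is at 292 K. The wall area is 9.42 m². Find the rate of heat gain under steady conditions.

Treating each layer as a thermal resistance in series:
R_aluminium = L/(kA) = 0.002/(208×9.42) = 1.021×10^-6 K/W
R_evacuated perlite = L/(kA) = 0.135/(0.00197×9.42) = 7.275 K/W
R_stainless steel = L/(kA) = 0.0043/(14.7×9.42) = 3.105×10^-5 K/W
R_total = 7.275 K/W
Q = ΔT / R_total = 204 / 7.275

Q ≈ 28 W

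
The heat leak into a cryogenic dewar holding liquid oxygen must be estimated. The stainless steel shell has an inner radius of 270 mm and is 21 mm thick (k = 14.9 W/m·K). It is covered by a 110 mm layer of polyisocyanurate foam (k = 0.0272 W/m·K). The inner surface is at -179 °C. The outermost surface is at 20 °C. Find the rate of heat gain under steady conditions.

Radial (spherical) resistances in series:
R_stainless steel shell = (1/0.27 − 1/0.291)/(4π×14.9) = 0.001427 K/W
R_polyisocyanurate foam = (1/0.291 − 1/0.401)/(4π×0.0272) = 2.758 K/W
R_total = 2.759 K/W
Q = ΔT/R_total = 199/2.759

Q ≈ 72.1 W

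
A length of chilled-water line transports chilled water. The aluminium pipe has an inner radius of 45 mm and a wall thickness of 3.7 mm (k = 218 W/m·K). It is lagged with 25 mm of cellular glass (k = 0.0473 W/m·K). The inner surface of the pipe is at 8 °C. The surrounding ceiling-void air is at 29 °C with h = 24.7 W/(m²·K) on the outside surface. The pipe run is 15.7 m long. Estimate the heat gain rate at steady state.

Q ≈ 223 W

Treating each annulus and film as a series resistance:
R_aluminium pipe wall = ln(48.7/45)/(2π×218×15.7) = 3.674×10^-6 K/W
R_cellular glass = ln(73.7/48.7)/(2π×0.0473×15.7) = 0.0888 K/W
R_outer film = 1/(h_o·2πr_oL) = 1/(24.7×2π×0.0737×15.7) = 0.005569 K/W
R_total = 0.09437 K/W
Q = ΔT/R_total = 21/0.09437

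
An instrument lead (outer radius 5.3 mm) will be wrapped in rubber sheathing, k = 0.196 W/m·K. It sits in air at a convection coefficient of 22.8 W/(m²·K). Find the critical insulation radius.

r_cr ≈ 8.6 mm

For a cylinder r_cr = k/h = 0.196/22.8
r_cr = 8.6 mm; since the bare radius (5.3 mm) is below r_cr, adding a thin layer of insulation will *increase* heat loss.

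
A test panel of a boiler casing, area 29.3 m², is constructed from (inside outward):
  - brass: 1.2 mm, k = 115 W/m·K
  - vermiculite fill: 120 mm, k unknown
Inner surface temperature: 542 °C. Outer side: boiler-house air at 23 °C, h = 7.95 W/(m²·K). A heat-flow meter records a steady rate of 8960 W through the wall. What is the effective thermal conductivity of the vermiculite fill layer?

k ≈ 0.0764 W/(m·K)

Thermal resistances in series:
R_brass = L/(kA) = 0.0012/(115×29.3) = 3.561×10^-7 K/W
R_outer film = 1/(h_o·A) = 1/(7.95×29.3) = 0.004293 K/W
Sum of known resistances R_other = 0.004293 K/W
Total R = ΔT/Q = 519/8960 = 0.05792 K/W
R_vermiculite fill = R_total − R_other = 0.05363 K/W
k = L/(R·A) = 0.12/(0.05363×29.3)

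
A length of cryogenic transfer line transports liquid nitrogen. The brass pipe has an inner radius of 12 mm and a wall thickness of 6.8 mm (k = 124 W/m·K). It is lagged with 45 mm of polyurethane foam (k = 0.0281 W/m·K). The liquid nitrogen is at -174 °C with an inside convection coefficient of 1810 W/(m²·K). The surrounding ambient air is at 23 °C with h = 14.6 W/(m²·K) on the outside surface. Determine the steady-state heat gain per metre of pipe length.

Radial resistances (cylindrical: R_cond = ln(r_o/r_i)/(2πkL), R_conv = 1/(h·2πrL)):
R_inner film = 1/(h_i·2πr₁L) = 1/(1810×2π×0.012×1) = 0.007328 K/W
R_brass pipe wall = ln(18.8/12)/(2π×124×1) = 5.762×10^-4 K/W
R_polyurethane foam = ln(63.8/18.8)/(2π×0.0281×1) = 6.921 K/W
R_outer film = 1/(h_o·2πr_oL) = 1/(14.6×2π×0.0638×1) = 0.1709 K/W
R_total = 7.099 K/W
Q = ΔT/R_total = 197/7.099

q′ ≈ 27.7 W/m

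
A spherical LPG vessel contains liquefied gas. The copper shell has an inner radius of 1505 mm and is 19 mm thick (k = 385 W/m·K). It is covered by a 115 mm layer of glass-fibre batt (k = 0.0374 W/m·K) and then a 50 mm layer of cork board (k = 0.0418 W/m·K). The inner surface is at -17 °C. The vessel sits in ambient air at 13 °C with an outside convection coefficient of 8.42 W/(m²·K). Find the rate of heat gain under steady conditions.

For a spherical shell R = (1/r₁ − 1/r₂)/(4πk); film R = 1/(h·4πr²). In series:
R_copper shell = (1/1.505 − 1/1.524)/(4π×385) = 1.712×10^-6 K/W
R_glass-fibre batt = (1/1.524 − 1/1.639)/(4π×0.0374) = 0.09796 K/W
R_cork board = (1/1.639 − 1/1.689)/(4π×0.0418) = 0.03439 K/W
R_outer film = 1/(h·4πr_o²) = 1/(8.42×4π×1.689²) = 0.003313 K/W
R_total = 0.1357 K/W
Q = ΔT/R_total = 30/0.1357

Q ≈ 221 W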